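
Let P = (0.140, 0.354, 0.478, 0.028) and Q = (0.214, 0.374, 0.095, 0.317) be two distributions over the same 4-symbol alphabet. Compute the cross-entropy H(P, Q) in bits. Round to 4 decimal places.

H(P,Q) = −Σ p·log₂ q.
  −0.140·log₂(0.214) = 0.31140
  −0.354·log₂(0.374) = 0.50229
  −0.478·log₂(0.095) = 1.62325
  −0.028·log₂(0.317) = 0.04641
H(P,Q) = 2.4834 bits.

2.4834 bits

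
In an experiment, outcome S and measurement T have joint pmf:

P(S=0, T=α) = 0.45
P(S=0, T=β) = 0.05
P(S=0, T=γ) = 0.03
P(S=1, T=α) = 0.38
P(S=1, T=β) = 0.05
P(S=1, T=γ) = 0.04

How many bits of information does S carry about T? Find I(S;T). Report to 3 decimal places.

Marginals: p(S) = (0.5300, 0.4700), p(T) = (0.8300, 0.1000, 0.0700).
I(S;T) = Σ p(x,y)·log₂[p(x,y)/(p(x)p(y))].
  (0,α): 0.45·log₂(1.0230) = 0.0147
  (0,β): 0.05·log₂(0.9434) = -0.0042
  (0,γ): 0.03·log₂(0.8086) = -0.0092
  (1,α): 0.38·log₂(0.9741) = -0.0144
  (1,β): 0.05·log₂(1.0638) = 0.0045
  (1,γ): 0.04·log₂(1.2158) = 0.0113
Sum = 0.003 bits.

0.003 bits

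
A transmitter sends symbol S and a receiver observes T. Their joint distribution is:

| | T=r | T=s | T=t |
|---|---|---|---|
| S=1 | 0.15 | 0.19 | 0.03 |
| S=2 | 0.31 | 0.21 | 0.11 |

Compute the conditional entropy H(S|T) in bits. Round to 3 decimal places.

Chain rule: H(S|T) = H(S,T) − H(T).
Marginals: p(S) = (0.3700, 0.6300), p(T) = (0.4600, 0.4000, 0.1400).
H(S,T) = 2.3644 bits; H(T) = 1.4412 bits.
H(S|T) = 2.3644 − 1.4412 = 0.923 bits.

0.923 bits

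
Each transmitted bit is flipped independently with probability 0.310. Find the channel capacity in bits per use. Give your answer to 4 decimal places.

0.1068 bits

Binary symmetric channel: C = 1 − h₂(ε) where h₂ is the binary entropy function.
h₂(0.310) = −0.310·log₂0.310 − 0.690·log₂0.690 = 0.8932.
C = 1 − 0.8932 = 0.1068 bits per channel use.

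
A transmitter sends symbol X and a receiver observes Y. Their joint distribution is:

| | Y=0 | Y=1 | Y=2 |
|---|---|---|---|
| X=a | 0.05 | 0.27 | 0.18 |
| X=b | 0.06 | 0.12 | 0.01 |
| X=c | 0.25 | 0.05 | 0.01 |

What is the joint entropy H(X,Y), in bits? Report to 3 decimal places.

2.631 bits

H(X,Y) = −Σ p(x,y)·log₂ p(x,y) over all 9 cells.
  cell (a,0): −0.05·log₂0.05 = 0.2161
  cell (a,1): −0.27·log₂0.27 = 0.5100
  cell (a,2): −0.18·log₂0.18 = 0.4453
  cell (b,0): −0.06·log₂0.06 = 0.2435
  cell (b,1): −0.12·log₂0.12 = 0.3671
  cell (b,2): −0.01·log₂0.01 = 0.0664
  cell (c,0): −0.25·log₂0.25 = 0.5000
  cell (c,1): −0.05·log₂0.05 = 0.2161
  cell (c,2): −0.01·log₂0.01 = 0.0664
Sum = 2.631 bits.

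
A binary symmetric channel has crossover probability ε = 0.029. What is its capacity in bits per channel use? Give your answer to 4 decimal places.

0.8106 bits

Binary symmetric channel: C = 1 − h₂(ε) where h₂ is the binary entropy function.
h₂(0.029) = −0.029·log₂0.029 − 0.971·log₂0.971 = 0.1894.
C = 1 − 0.1894 = 0.8106 bits per channel use.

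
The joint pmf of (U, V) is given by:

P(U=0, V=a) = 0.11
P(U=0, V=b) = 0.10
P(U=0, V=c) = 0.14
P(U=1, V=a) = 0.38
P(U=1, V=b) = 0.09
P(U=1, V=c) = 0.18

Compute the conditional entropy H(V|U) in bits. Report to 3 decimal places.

1.434 bits

Chain rule: H(V|U) = H(U,V) − H(U).
Marginals: p(U) = (0.3500, 0.6500), p(V) = (0.4900, 0.1900, 0.3200).
H(U,V) = 2.3680 bits; H(U) = 0.9341 bits.
H(V|U) = 2.3680 − 0.9341 = 1.434 bits.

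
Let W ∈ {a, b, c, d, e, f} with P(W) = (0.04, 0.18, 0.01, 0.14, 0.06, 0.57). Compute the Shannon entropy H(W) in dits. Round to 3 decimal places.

H(W) = −Σ p·log₁₀ p.
  −(0.04)·log₁₀(0.04) = 0.0559
  −(0.18)·log₁₀(0.18) = 0.1341
  −(0.01)·log₁₀(0.01) = 0.0200
  −(0.14)·log₁₀(0.14) = 0.1195
  −(0.06)·log₁₀(0.06) = 0.0733
  −(0.57)·log₁₀(0.57) = 0.1392
Sum: 0.0559 + 0.1341 + 0.0200 + 0.1195 + 0.0733 + 0.1392 = 0.542 dits.

0.542 dits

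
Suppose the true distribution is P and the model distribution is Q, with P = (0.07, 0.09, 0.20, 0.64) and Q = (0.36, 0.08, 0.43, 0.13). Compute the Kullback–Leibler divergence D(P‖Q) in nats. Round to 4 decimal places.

D(P‖Q) = Σ p·ln(p/q).
  0.07·ln(0.07/0.36) = -0.11463
  0.09·ln(0.09/0.08) = 0.01060
  0.20·ln(0.20/0.43) = -0.15309
  0.64·ln(0.64/0.13) = 1.02012
D(P‖Q) = 0.7630 nats.

0.7630 nats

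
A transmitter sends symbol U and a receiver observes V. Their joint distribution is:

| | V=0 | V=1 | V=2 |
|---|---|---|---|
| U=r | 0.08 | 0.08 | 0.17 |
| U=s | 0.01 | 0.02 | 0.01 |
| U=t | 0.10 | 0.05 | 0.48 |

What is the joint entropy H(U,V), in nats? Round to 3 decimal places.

1.608 nats

H(U,V) = −Σ p(x,y)·ln p(x,y) over all 9 cells.
  cell (r,0): −0.08·ln0.08 = 0.2021
  cell (r,1): −0.08·ln0.08 = 0.2021
  cell (r,2): −0.17·ln0.17 = 0.3012
  cell (s,0): −0.01·ln0.01 = 0.0461
  cell (s,1): −0.02·ln0.02 = 0.0782
  cell (s,2): −0.01·ln0.01 = 0.0461
  cell (t,0): −0.10·ln0.10 = 0.2303
  cell (t,1): −0.05·ln0.05 = 0.1498
  cell (t,2): −0.48·ln0.48 = 0.3523
Sum = 1.608 nats.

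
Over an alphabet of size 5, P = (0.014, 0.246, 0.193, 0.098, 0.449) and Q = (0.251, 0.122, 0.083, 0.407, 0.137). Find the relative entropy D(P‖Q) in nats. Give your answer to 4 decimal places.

0.6884 nats

D(P‖Q) = Σ p·ln(p/q).
  0.014·ln(0.014/0.251) = -0.04041
  0.246·ln(0.246/0.122) = 0.17252
  0.193·ln(0.193/0.083) = 0.16286
  0.098·ln(0.098/0.407) = -0.13954
  0.449·ln(0.449/0.137) = 0.53298
D(P‖Q) = 0.6884 nats.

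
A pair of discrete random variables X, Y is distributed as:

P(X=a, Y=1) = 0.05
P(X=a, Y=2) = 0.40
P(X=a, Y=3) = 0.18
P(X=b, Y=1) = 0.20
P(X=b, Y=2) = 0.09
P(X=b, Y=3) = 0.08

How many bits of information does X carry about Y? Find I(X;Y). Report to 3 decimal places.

0.202 bits

Marginals: p(X) = (0.6300, 0.3700), p(Y) = (0.2500, 0.4900, 0.2600).
I(X;Y) = Σ p(x,y)·log₂[p(x,y)/(p(x)p(y))].
  (a,1): 0.05·log₂(0.3175) = -0.0828
  (a,2): 0.40·log₂(1.2958) = 0.1495
  (a,3): 0.18·log₂(1.0989) = 0.0245
  (b,1): 0.20·log₂(2.1622) = 0.2225
  (b,2): 0.09·log₂(0.4964) = -0.0909
  (b,3): 0.08·log₂(0.8316) = -0.0213
Sum = 0.202 bits.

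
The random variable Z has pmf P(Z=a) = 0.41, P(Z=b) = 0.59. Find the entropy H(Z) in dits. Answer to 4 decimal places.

H(Z) = −Σ p·log₁₀ p.
  −(0.41)·log₁₀(0.41) = 0.15876
  −(0.59)·log₁₀(0.59) = 0.13520
Sum: 0.15876 + 0.13520 = 0.2940 dits.

0.2940 dits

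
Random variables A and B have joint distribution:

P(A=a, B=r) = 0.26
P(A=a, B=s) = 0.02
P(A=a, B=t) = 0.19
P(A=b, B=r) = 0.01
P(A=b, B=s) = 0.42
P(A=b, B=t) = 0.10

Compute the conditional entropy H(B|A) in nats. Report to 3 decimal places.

Chain rule: H(B|A) = H(A,B) − H(A).
Marginals: p(A) = (0.4700, 0.5300), p(B) = (0.2700, 0.4400, 0.2900).
H(A,B) = 1.3847 nats; H(A) = 0.6913 nats.
H(B|A) = 1.3847 − 0.6913 = 0.693 nats.

0.693 nats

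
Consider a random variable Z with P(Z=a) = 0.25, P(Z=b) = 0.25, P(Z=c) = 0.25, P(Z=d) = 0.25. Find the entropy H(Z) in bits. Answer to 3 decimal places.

2.000 bits

H(Z) = −Σ p·log₂ p.
  −(0.25)·log₂(0.25) = 0.5000
  −(0.25)·log₂(0.25) = 0.5000
  −(0.25)·log₂(0.25) = 0.5000
  −(0.25)·log₂(0.25) = 0.5000
Sum: 0.5000 + 0.5000 + 0.5000 + 0.5000 = 2.000 bits.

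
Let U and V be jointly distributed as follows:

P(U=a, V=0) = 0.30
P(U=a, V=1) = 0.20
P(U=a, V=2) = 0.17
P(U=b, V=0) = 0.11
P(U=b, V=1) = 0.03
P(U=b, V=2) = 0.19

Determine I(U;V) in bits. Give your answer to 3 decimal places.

0.083 bits

Marginals: p(U) = (0.6700, 0.3300), p(V) = (0.4100, 0.2300, 0.3600).
I(U;V) = Σ p(x,y)·log₂[p(x,y)/(p(x)p(y))].
  (a,0): 0.30·log₂(1.0921) = 0.0381
  (a,1): 0.20·log₂(1.2979) = 0.0752
  (a,2): 0.17·log₂(0.7048) = -0.0858
  (b,0): 0.11·log₂(0.8130) = -0.0329
  (b,1): 0.03·log₂(0.3953) = -0.0402
  (b,2): 0.19·log₂(1.5993) = 0.1287
Sum = 0.083 bits.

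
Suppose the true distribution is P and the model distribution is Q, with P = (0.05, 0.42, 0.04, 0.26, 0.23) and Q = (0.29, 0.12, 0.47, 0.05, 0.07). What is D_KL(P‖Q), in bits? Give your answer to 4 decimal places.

1.5032 bits

D(P‖Q) = Σ p·log₂(p/q).
  0.05·log₂(0.05/0.29) = -0.12680
  0.42·log₂(0.42/0.12) = 0.75909
  0.04·log₂(0.04/0.47) = -0.14218
  0.26·log₂(0.26/0.05) = 0.61841
  0.23·log₂(0.23/0.07) = 0.39473
D(P‖Q) = 1.5032 bits.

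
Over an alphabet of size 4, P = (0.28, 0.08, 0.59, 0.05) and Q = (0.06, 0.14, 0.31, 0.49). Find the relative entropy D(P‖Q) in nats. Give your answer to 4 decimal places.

D(P‖Q) = Σ p·ln(p/q).
  0.28·ln(0.28/0.06) = 0.43132
  0.08·ln(0.08/0.14) = -0.04477
  0.59·ln(0.59/0.31) = 0.37969
  0.05·ln(0.05/0.49) = -0.11412
D(P‖Q) = 0.6521 nats.

0.6521 nats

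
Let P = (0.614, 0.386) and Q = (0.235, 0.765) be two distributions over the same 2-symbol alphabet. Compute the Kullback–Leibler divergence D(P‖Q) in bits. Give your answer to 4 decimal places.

D(P‖Q) = Σ p·log₂(p/q).
  0.614·log₂(0.614/0.235) = 0.85074
  0.386·log₂(0.386/0.765) = -0.38093
D(P‖Q) = 0.4698 bits.

0.4698 bits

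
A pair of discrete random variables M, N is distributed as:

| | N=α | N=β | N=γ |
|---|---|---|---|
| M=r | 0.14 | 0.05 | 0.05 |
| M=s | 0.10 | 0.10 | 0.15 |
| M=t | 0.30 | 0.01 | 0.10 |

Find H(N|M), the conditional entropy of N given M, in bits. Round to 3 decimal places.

Chain rule: H(N|M) = H(M,N) − H(M).
Marginals: p(M) = (0.2400, 0.3500, 0.4100), p(N) = (0.5400, 0.1600, 0.3000).
H(M,N) = 2.8240 bits; H(M) = 1.5516 bits.
H(N|M) = 2.8240 − 1.5516 = 1.272 bits.

1.272 bits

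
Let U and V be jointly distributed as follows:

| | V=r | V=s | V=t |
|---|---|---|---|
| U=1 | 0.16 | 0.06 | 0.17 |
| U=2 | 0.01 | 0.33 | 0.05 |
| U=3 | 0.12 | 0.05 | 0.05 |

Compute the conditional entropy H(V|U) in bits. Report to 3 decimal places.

Marginals: p(U) = (0.3900, 0.3900, 0.2200), p(V) = (0.2900, 0.4400, 0.2700).
H(V|U) = Σ p(U) · H(V|U=·).
  U=1: p=0.3900, H(V|U=1) = 1.4650
  U=2: p=0.3900, H(V|U=2) = 0.7194
  U=3: p=0.2200, H(V|U=3) = 1.4486
Weighted sum = 1.171 bits.

1.171 bits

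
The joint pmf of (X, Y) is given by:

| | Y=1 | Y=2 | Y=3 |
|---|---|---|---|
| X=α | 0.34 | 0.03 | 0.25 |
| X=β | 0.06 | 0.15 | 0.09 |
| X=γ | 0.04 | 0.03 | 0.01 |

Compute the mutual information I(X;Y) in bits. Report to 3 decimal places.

Marginals: p(X) = (0.6200, 0.3000, 0.0800), p(Y) = (0.4400, 0.2100, 0.3500).
I(X;Y) = Σ p(x,y)·log₂[p(x,y)/(p(x)p(y))].
  (α,1): 0.34·log₂(1.2463) = 0.1080
  (α,2): 0.03·log₂(0.2304) = -0.0635
  (α,3): 0.25·log₂(1.1521) = 0.0511
  (β,1): 0.06·log₂(0.4545) = -0.0683
  (β,2): 0.15·log₂(2.3810) = 0.1877
  (β,3): 0.09·log₂(0.8571) = -0.0200
  (γ,1): 0.04·log₂(1.1364) = 0.0074
  (γ,2): 0.03·log₂(1.7857) = 0.0251
  (γ,3): 0.01·log₂(0.3571) = -0.0149
Sum = 0.213 bits.

0.213 bits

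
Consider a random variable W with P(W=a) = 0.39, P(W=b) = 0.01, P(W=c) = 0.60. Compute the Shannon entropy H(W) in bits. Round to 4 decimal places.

H(W) = −Σ p·log₂ p.
  −(0.39)·log₂(0.39) = 0.52980
  −(0.01)·log₂(0.01) = 0.06644
  −(0.60)·log₂(0.60) = 0.44218
Sum: 0.52980 + 0.06644 + 0.44218 = 1.0384 bits.

1.0384 bits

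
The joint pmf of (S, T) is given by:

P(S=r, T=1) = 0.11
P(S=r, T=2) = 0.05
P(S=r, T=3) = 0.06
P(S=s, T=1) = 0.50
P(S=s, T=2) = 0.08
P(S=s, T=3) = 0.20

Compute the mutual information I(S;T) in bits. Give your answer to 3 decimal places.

Marginals: p(S) = (0.2200, 0.7800), p(T) = (0.6100, 0.1300, 0.2600).
I(S;T) = Σ p(x,y)·log₂[p(x,y)/(p(x)p(y))].
  (r,1): 0.11·log₂(0.8197) = -0.0316
  (r,2): 0.05·log₂(1.7483) = 0.0403
  (r,3): 0.06·log₂(1.0490) = 0.0041
  (s,1): 0.50·log₂(1.0509) = 0.0358
  (s,2): 0.08·log₂(0.7890) = -0.0274
  (s,3): 0.20·log₂(0.9862) = -0.0040
Sum = 0.017 bits.

0.017 bits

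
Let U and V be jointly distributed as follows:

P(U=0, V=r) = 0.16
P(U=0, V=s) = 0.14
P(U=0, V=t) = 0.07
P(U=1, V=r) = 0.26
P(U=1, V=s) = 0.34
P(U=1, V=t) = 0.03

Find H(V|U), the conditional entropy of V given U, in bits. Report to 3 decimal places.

1.324 bits

Chain rule: H(V|U) = H(U,V) − H(U).
Marginals: p(U) = (0.3700, 0.6300), p(V) = (0.4200, 0.4800, 0.1000).
H(U,V) = 2.2749 bits; H(U) = 0.9507 bits.
H(V|U) = 2.2749 − 0.9507 = 1.324 bits.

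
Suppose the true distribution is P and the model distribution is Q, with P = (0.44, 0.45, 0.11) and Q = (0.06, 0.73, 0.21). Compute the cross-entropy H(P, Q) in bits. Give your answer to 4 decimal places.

H(P,Q) = −Σ p·log₂ q.
  −0.44·log₂(0.06) = 1.78591
  −0.45·log₂(0.73) = 0.20431
  −0.11·log₂(0.21) = 0.24767
H(P,Q) = 2.2379 bits.

2.2379 bits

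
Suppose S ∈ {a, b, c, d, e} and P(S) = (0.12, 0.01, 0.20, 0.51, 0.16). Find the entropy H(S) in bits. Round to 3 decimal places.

H(S) = −Σ p·log₂ p.
  −(0.12)·log₂(0.12) = 0.3671
  −(0.01)·log₂(0.01) = 0.0664
  −(0.20)·log₂(0.20) = 0.4644
  −(0.51)·log₂(0.51) = 0.4954
  −(0.16)·log₂(0.16) = 0.4230
Sum: 0.3671 + 0.0664 + 0.4644 + 0.4954 + 0.4230 = 1.816 bits.

1.816 bits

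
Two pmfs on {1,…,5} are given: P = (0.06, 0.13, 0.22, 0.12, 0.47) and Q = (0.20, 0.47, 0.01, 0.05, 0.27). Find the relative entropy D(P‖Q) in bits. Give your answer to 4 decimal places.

D(P‖Q) = Σ p·log₂(p/q).
  0.06·log₂(0.06/0.20) = -0.10422
  0.13·log₂(0.13/0.47) = -0.24104
  0.22·log₂(0.22/0.01) = 0.98107
  0.12·log₂(0.12/0.05) = 0.15156
  0.47·log₂(0.47/0.27) = 0.37586
D(P‖Q) = 1.1632 bits.

1.1632 bits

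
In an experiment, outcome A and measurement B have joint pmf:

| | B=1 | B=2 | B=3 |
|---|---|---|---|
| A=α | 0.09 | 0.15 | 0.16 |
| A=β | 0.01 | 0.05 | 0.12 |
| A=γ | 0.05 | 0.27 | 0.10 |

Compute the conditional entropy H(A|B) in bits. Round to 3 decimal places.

1.401 bits

Marginals: p(A) = (0.4000, 0.1800, 0.4200), p(B) = (0.1500, 0.4700, 0.3800).
H(A|B) = Σ p(B) · H(A|B=·).
  B=1: p=0.1500, H(A|B=1) = 1.2310
  B=2: p=0.4700, H(A|B=2) = 1.3292
  B=3: p=0.3800, H(A|B=3) = 1.5574
Weighted sum = 1.401 bits.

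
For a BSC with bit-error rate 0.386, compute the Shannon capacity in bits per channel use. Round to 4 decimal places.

0.0378 bits

Binary symmetric channel: C = 1 − h₂(ε) where h₂ is the binary entropy function.
h₂(0.386) = −0.386·log₂0.386 − 0.614·log₂0.614 = 0.9622.
C = 1 − 0.9622 = 0.0378 bits per channel use.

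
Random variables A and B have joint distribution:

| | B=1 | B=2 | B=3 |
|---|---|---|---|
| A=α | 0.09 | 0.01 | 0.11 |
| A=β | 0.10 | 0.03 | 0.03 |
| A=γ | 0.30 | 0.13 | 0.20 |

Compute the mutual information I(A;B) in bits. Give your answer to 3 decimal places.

0.051 bits

Marginals: p(A) = (0.2100, 0.1600, 0.6300), p(B) = (0.4900, 0.1700, 0.3400).
I(A;B) = H(A) + H(B) − H(A,B).
H(A) = 1.3158, H(B) = 1.4680, H(A,B) = 2.7332.
I(A;B) = 1.3158 + 1.4680 − 2.7332 = 0.051 bits.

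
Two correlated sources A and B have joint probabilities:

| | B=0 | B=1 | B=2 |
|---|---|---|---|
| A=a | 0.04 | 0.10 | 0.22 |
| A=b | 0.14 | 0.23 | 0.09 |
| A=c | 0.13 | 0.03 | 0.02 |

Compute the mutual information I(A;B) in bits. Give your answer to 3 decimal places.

Marginals: p(A) = (0.3600, 0.4600, 0.1800), p(B) = (0.3100, 0.3600, 0.3300).
I(A;B) = Σ p(x,y)·log₂[p(x,y)/(p(x)p(y))].
  (a,0): 0.04·log₂(0.3584) = -0.0592
  (a,1): 0.10·log₂(0.7716) = -0.0374
  (a,2): 0.22·log₂(1.8519) = 0.1956
  (b,0): 0.14·log₂(0.9818) = -0.0037
  (b,1): 0.23·log₂(1.3889) = 0.1090
  (b,2): 0.09·log₂(0.5929) = -0.0679
  (c,0): 0.13·log₂(2.3297) = 0.1586
  (c,1): 0.03·log₂(0.4630) = -0.0333
  (c,2): 0.02·log₂(0.3367) = -0.0314
Sum = 0.230 bits.

0.230 bits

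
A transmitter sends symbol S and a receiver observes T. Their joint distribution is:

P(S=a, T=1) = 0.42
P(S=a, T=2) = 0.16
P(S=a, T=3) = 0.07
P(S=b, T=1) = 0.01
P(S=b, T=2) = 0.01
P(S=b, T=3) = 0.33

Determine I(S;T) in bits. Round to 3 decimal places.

Marginals: p(S) = (0.6500, 0.3500), p(T) = (0.4300, 0.1700, 0.4000).
I(S;T) = Σ p(x,y)·log₂[p(x,y)/(p(x)p(y))].
  (a,1): 0.42·log₂(1.5027) = 0.2468
  (a,2): 0.16·log₂(1.4480) = 0.0854
  (a,3): 0.07·log₂(0.2692) = -0.1325
  (b,1): 0.01·log₂(0.0664) = -0.0391
  (b,2): 0.01·log₂(0.1681) = -0.0257
  (b,3): 0.33·log₂(2.3571) = 0.4082
Sum = 0.543 bits.

0.543 bits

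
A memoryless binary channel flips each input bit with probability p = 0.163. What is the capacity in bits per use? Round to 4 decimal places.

0.3586 bits

Binary symmetric channel: C = 1 − h₂(ε) where h₂ is the binary entropy function.
h₂(0.163) = −0.163·log₂0.163 − 0.837·log₂0.837 = 0.6414.
C = 1 − 0.6414 = 0.3586 bits per channel use.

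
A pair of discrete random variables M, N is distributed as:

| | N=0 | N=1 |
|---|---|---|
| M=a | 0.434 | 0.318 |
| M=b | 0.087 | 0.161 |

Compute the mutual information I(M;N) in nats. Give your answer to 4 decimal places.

Marginals: p(M) = (0.7520, 0.2480), p(N) = (0.5210, 0.4790).
I(M;N) = H(M) + H(N) − H(M,N).
H(M) = 0.5601, H(N) = 0.6923, H(M,N) = 1.2331.
I(M;N) = 0.5601 + 0.6923 − 1.2331 = 0.0193 nats.

0.0193 nats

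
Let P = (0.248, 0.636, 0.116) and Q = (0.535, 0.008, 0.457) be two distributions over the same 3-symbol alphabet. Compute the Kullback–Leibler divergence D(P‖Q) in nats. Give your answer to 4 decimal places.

2.4333 nats

D(P‖Q) = Σ p·ln(p/q).
  0.248·ln(0.248/0.535) = -0.19067
  0.636·ln(0.636/0.008) = 2.78298
  0.116·ln(0.116/0.457) = -0.15905
D(P‖Q) = 2.4333 nats.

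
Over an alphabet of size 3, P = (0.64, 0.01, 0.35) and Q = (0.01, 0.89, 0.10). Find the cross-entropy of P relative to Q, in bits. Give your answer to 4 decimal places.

H(P,Q) = −Σ p·log₂ q.
  −0.64·log₂(0.01) = 4.25207
  −0.01·log₂(0.89) = 0.00168
  −0.35·log₂(0.10) = 1.16267
H(P,Q) = 5.4164 bits.

5.4164 bits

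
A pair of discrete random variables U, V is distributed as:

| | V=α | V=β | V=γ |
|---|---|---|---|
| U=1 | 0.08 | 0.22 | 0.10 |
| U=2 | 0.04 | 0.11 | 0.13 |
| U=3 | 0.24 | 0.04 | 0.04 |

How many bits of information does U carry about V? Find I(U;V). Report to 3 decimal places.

Marginals: p(U) = (0.4000, 0.2800, 0.3200), p(V) = (0.3600, 0.3700, 0.2700).
I(U;V) = Σ p(x,y)·log₂[p(x,y)/(p(x)p(y))].
  (1,α): 0.08·log₂(0.5556) = -0.0678
  (1,β): 0.22·log₂(1.4865) = 0.1258
  (1,γ): 0.10·log₂(0.9259) = -0.0111
  (2,α): 0.04·log₂(0.3968) = -0.0533
  (2,β): 0.11·log₂(1.0618) = 0.0095
  (2,γ): 0.13·log₂(1.7196) = 0.1017
  (3,α): 0.24·log₂(2.0833) = 0.2541
  (3,β): 0.04·log₂(0.3378) = -0.0626
  (3,γ): 0.04·log₂(0.4630) = -0.0444
Sum = 0.252 bits.

0.252 bits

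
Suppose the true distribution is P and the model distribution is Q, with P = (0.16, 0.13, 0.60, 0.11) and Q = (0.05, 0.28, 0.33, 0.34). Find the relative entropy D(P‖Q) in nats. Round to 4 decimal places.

D(P‖Q) = Σ p·ln(p/q).
  0.16·ln(0.16/0.05) = 0.18610
  0.13·ln(0.13/0.28) = -0.09974
  0.60·ln(0.60/0.33) = 0.35870
  0.11·ln(0.11/0.34) = -0.12413
D(P‖Q) = 0.3209 nats.

0.3209 nats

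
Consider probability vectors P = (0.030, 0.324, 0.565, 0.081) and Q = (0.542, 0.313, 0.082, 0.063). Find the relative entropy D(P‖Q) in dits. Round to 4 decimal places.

D(P‖Q) = Σ p·log₁₀(p/q).
  0.030·log₁₀(0.030/0.542) = -0.03771
  0.324·log₁₀(0.324/0.313) = 0.00486
  0.565·log₁₀(0.565/0.082) = 0.47360
  0.081·log₁₀(0.081/0.063) = 0.00884
D(P‖Q) = 0.4496 dits.

0.4496 dits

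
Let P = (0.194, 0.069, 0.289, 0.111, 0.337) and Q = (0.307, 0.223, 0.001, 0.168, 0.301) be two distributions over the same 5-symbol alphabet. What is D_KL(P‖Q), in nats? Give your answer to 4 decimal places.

D(P‖Q) = Σ p·ln(p/q).
  0.194·ln(0.194/0.307) = -0.08904
  0.069·ln(0.069/0.223) = -0.08094
  0.289·ln(0.289/0.001) = 1.63760
  0.111·ln(0.111/0.168) = -0.04600
  0.337·ln(0.337/0.301) = 0.03807
D(P‖Q) = 1.4597 nats.

1.4597 nats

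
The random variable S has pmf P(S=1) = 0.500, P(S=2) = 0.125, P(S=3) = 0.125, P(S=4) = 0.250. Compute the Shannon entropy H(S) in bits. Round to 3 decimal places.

H(S) = −Σ p·log₂ p.
  −(0.500)·log₂(0.500) = 0.5000
  −(0.125)·log₂(0.125) = 0.3750
  −(0.125)·log₂(0.125) = 0.3750
  −(0.250)·log₂(0.250) = 0.5000
Sum: 0.5000 + 0.3750 + 0.3750 + 0.5000 = 1.750 bits.

1.750 bits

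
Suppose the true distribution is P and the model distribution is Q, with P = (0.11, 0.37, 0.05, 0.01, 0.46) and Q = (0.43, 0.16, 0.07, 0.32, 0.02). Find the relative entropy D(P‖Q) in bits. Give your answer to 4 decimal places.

2.2377 bits

D(P‖Q) = Σ p·log₂(p/q).
  0.11·log₂(0.11/0.43) = -0.21635
  0.37·log₂(0.37/0.16) = 0.44750
  0.05·log₂(0.05/0.07) = -0.02427
  0.01·log₂(0.01/0.32) = -0.05000
  0.46·log₂(0.46/0.02) = 2.08084
D(P‖Q) = 2.2377 bits.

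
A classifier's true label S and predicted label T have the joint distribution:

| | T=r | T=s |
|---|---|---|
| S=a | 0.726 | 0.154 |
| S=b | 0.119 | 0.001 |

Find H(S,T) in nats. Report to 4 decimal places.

0.7808 nats

H(S,T) = −Σ p(x,y)·ln p(x,y) over all 4 cells.
  cell (a,r): −0.726·ln0.726 = 0.23247
  cell (a,s): −0.154·ln0.154 = 0.28810
  cell (b,r): −0.119·ln0.119 = 0.25331
  cell (b,s): −0.001·ln0.001 = 0.00691
Sum = 0.7808 nats.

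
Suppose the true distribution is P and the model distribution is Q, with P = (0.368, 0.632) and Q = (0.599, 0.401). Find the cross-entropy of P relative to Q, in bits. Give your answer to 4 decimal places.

1.1053 bits

H(P,Q) = −Σ p·log₂ q.
  −0.368·log₂(0.599) = 0.27209
  −0.632·log₂(0.401) = 0.83318
H(P,Q) = 1.1053 bits.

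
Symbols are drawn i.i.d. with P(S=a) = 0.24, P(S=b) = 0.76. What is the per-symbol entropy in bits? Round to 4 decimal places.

H(S) = −Σ p·log₂ p.
  −(0.24)·log₂(0.24) = 0.49413
  −(0.76)·log₂(0.76) = 0.30091
Sum: 0.49413 + 0.30091 = 0.7950 bits.

0.7950 bits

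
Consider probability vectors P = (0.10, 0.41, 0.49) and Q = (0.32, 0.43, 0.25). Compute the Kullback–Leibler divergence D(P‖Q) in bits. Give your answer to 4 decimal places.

0.2797 bits

D(P‖Q) = Σ p·log₂(p/q).
  0.10·log₂(0.10/0.32) = -0.16781
  0.41·log₂(0.41/0.43) = -0.02817
  0.49·log₂(0.49/0.25) = 0.47572
D(P‖Q) = 0.2797 bits.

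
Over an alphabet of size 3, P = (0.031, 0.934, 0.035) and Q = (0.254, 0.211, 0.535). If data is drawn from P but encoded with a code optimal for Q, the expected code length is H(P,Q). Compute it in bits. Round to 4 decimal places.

2.1894 bits

H(P,Q) = −Σ p·log₂ q.
  −0.031·log₂(0.254) = 0.06129
  −0.934·log₂(0.211) = 2.09654
  −0.035·log₂(0.535) = 0.03158
H(P,Q) = 2.1894 bits.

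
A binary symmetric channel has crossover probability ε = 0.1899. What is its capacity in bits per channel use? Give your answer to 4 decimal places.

Binary symmetric channel: C = 1 − h₂(ε) where h₂ is the binary entropy function.
h₂(0.1899) = −0.1899·log₂0.1899 − 0.8101·log₂0.8101 = 0.7013.
C = 1 − 0.7013 = 0.2987 bits per channel use.

0.2987 bits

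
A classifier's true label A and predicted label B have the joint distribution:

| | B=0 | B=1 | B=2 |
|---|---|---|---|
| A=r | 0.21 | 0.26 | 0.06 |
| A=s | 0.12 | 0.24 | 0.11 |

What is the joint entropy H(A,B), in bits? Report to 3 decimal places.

H(A,B) = −Σ p(x,y)·log₂ p(x,y) over all 6 cells.
  cell (r,0): −0.21·log₂0.21 = 0.4728
  cell (r,1): −0.26·log₂0.26 = 0.5053
  cell (r,2): −0.06·log₂0.06 = 0.2435
  cell (s,0): −0.12·log₂0.12 = 0.3671
  cell (s,1): −0.24·log₂0.24 = 0.4941
  cell (s,2): −0.11·log₂0.11 = 0.3503
Sum = 2.433 bits.

2.433 bits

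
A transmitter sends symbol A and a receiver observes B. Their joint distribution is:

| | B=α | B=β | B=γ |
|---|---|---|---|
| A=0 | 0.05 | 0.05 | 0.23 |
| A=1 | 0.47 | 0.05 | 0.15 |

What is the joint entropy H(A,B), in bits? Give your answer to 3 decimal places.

H(A,B) = −Σ p(x,y)·log₂ p(x,y) over all 6 cells.
  cell (0,α): −0.05·log₂0.05 = 0.2161
  cell (0,β): −0.05·log₂0.05 = 0.2161
  cell (0,γ): −0.23·log₂0.23 = 0.4877
  cell (1,α): −0.47·log₂0.47 = 0.5120
  cell (1,β): −0.05·log₂0.05 = 0.2161
  cell (1,γ): −0.15·log₂0.15 = 0.4105
Sum = 2.058 bits.

2.058 bits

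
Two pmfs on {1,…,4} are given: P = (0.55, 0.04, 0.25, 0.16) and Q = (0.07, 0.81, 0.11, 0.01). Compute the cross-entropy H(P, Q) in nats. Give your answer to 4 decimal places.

2.7597 nats

H(P,Q) = −Σ p·ln q.
  −0.55·ln(0.07) = 1.46259
  −0.04·ln(0.81) = 0.00843
  −0.25·ln(0.11) = 0.55182
  −0.16·ln(0.01) = 0.73683
H(P,Q) = 2.7597 nats.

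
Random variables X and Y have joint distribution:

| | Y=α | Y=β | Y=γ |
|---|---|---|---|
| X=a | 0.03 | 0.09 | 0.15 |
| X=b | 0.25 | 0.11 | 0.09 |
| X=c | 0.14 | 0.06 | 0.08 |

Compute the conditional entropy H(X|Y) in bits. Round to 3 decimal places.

Chain rule: H(X|Y) = H(X,Y) − H(Y).
Marginals: p(X) = (0.2700, 0.4500, 0.2800), p(Y) = (0.4200, 0.2600, 0.3200).
H(X,Y) = 2.9701 bits; H(Y) = 1.5570 bits.
H(X|Y) = 2.9701 − 1.5570 = 1.413 bits.

1.413 bits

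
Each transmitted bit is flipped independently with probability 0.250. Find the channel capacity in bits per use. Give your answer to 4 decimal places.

0.1887 bits

Binary symmetric channel: C = 1 − h₂(ε) where h₂ is the binary entropy function.
h₂(0.250) = −0.250·log₂0.250 − 0.750·log₂0.750 = 0.8113.
C = 1 − 0.8113 = 0.1887 bits per channel use.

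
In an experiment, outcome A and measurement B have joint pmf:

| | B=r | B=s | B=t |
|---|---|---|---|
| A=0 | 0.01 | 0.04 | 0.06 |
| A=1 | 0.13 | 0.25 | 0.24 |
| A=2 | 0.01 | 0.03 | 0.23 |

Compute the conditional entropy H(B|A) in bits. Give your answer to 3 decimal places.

1.290 bits

Chain rule: H(B|A) = H(A,B) − H(A).
Marginals: p(A) = (0.1100, 0.6200, 0.2700), p(B) = (0.1500, 0.3200, 0.5300).
H(A,B) = 2.5784 bits; H(A) = 1.2879 bits.
H(B|A) = 2.5784 − 1.2879 = 1.290 bits.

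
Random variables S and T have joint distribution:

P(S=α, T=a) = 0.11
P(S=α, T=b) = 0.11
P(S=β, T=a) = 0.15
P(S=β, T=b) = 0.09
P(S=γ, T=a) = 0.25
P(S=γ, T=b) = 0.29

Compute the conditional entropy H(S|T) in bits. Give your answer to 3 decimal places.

Marginals: p(S) = (0.2200, 0.2400, 0.5400), p(T) = (0.5100, 0.4900).
H(S|T) = Σ p(T) · H(S|T=·).
  T=a: p=0.5100, H(S|T=a) = 1.5008
  T=b: p=0.4900, H(S|T=b) = 1.3807
Weighted sum = 1.442 bits.

1.442 bits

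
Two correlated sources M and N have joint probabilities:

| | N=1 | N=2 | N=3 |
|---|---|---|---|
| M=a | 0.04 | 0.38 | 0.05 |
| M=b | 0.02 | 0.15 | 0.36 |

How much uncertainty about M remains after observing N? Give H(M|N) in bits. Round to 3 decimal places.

0.730 bits

Marginals: p(M) = (0.4700, 0.5300), p(N) = (0.0600, 0.5300, 0.4100).
H(M|N) = Σ p(N) · H(M|N=·).
  N=1: p=0.0600, H(M|N=1) = 0.9183
  N=2: p=0.5300, H(M|N=2) = 0.8595
  N=3: p=0.4100, H(M|N=3) = 0.5349
Weighted sum = 0.730 bits.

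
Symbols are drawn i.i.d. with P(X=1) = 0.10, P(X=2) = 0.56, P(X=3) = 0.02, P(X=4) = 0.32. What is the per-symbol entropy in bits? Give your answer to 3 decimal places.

H(X) = −Σ p·log₂ p.
  −(0.10)·log₂(0.10) = 0.3322
  −(0.56)·log₂(0.56) = 0.4684
  −(0.02)·log₂(0.02) = 0.1129
  −(0.32)·log₂(0.32) = 0.5260
Sum: 0.3322 + 0.4684 + 0.1129 + 0.5260 = 1.440 bits.

1.440 bits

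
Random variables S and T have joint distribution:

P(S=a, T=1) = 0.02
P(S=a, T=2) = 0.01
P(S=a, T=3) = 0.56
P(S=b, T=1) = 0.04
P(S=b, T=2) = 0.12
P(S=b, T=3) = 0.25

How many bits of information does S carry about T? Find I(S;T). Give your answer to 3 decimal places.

0.148 bits

Marginals: p(S) = (0.5900, 0.4100), p(T) = (0.0600, 0.1300, 0.8100).
I(S;T) = H(S) + H(T) − H(S,T).
H(S) = 0.9765, H(T) = 0.8724, H(S,T) = 1.7006.
I(S;T) = 0.9765 + 0.8724 − 1.7006 = 0.148 bits.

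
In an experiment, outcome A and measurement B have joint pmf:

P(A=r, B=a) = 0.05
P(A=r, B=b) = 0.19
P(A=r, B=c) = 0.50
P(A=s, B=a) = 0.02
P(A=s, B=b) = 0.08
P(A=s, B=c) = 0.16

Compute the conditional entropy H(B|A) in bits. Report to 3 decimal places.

Marginals: p(A) = (0.7400, 0.2600), p(B) = (0.0700, 0.2700, 0.6600).
H(B|A) = Σ p(A) · H(B|A=·).
  A=r: p=0.7400, H(B|A=r) = 1.1485
  A=s: p=0.2600, H(B|A=s) = 1.2389
Weighted sum = 1.172 bits.

1.172 bits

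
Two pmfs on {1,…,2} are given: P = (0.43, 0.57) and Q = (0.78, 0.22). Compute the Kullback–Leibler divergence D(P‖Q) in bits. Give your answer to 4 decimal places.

D(P‖Q) = Σ p·log₂(p/q).
  0.43·log₂(0.43/0.78) = -0.36943
  0.57·log₂(0.57/0.22) = 0.78287
D(P‖Q) = 0.4134 bits.

0.4134 bits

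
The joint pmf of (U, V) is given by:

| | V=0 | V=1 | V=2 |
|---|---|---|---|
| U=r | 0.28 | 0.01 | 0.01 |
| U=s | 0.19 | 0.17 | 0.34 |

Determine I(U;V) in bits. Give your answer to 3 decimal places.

Marginals: p(U) = (0.3000, 0.7000), p(V) = (0.4700, 0.1800, 0.3500).
I(U;V) = H(U) + H(V) − H(U,V).
H(U) = 0.8813, H(V) = 1.4874, H(U,V) = 2.0661.
I(U;V) = 0.8813 + 1.4874 − 2.0661 = 0.303 bits.

0.303 bits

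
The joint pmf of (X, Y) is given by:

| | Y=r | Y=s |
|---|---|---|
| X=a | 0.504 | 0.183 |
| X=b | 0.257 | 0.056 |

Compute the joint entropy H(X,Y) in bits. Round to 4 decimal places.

1.6832 bits

H(X,Y) = −Σ p(x,y)·log₂ p(x,y) over all 4 cells.
  cell (a,r): −0.504·log₂0.504 = 0.49821
  cell (a,s): −0.183·log₂0.183 = 0.44837
  cell (b,r): −0.257·log₂0.257 = 0.50376
  cell (b,s): −0.056·log₂0.056 = 0.23287
Sum = 1.6832 bits.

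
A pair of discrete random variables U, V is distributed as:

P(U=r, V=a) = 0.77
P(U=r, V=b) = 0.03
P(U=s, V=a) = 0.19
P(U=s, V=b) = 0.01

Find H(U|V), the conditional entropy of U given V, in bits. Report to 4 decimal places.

0.7215 bits

Chain rule: H(U|V) = H(U,V) − H(V).
Marginals: p(U) = (0.8000, 0.2000), p(V) = (0.9600, 0.0400).
H(U,V) = 0.9638 bits; H(V) = 0.2423 bits.
H(U|V) = 0.9638 − 0.2423 = 0.7215 bits.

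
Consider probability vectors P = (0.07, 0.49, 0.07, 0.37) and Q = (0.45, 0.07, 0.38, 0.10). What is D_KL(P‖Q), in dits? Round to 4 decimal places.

D(P‖Q) = Σ p·log₁₀(p/q).
  0.07·log₁₀(0.07/0.45) = -0.05657
  0.49·log₁₀(0.49/0.07) = 0.41410
  0.07·log₁₀(0.07/0.38) = -0.05143
  0.37·log₁₀(0.37/0.10) = 0.21023
D(P‖Q) = 0.5163 dits.

0.5163 dits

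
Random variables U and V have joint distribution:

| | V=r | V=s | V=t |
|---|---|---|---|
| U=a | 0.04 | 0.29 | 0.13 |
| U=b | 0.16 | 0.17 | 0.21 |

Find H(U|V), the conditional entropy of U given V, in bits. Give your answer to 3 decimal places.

0.908 bits

Marginals: p(U) = (0.4600, 0.5400), p(V) = (0.2000, 0.4600, 0.3400).
H(U|V) = Σ p(V) · H(U|V=·).
  V=r: p=0.2000, H(U|V=r) = 0.7219
  V=s: p=0.4600, H(U|V=s) = 0.9503
  V=t: p=0.3400, H(U|V=t) = 0.9597
Weighted sum = 0.908 bits.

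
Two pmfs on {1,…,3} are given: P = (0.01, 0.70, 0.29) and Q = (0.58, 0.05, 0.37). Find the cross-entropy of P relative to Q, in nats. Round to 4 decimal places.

H(P,Q) = −Σ p·ln q.
  −0.01·ln(0.58) = 0.00545
  −0.70·ln(0.05) = 2.09701
  −0.29·ln(0.37) = 0.28833
H(P,Q) = 2.3908 nats.

2.3908 nats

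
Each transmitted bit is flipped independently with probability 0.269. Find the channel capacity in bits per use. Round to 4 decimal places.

0.1600 bits

Binary symmetric channel: C = 1 − h₂(ε) where h₂ is the binary entropy function.
h₂(0.269) = −0.269·log₂0.269 − 0.731·log₂0.731 = 0.8400.
C = 1 − 0.8400 = 0.1600 bits per channel use.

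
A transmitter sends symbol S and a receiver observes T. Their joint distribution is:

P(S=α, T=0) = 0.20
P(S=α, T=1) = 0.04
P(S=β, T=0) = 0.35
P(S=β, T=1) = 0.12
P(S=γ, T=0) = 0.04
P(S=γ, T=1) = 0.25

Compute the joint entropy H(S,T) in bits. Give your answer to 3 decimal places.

2.233 bits

H(S,T) = −Σ p(x,y)·log₂ p(x,y) over all 6 cells.
  cell (α,0): −0.20·log₂0.20 = 0.4644
  cell (α,1): −0.04·log₂0.04 = 0.1858
  cell (β,0): −0.35·log₂0.35 = 0.5301
  cell (β,1): −0.12·log₂0.12 = 0.3671
  cell (γ,0): −0.04·log₂0.04 = 0.1858
  cell (γ,1): −0.25·log₂0.25 = 0.5000
Sum = 2.233 bits.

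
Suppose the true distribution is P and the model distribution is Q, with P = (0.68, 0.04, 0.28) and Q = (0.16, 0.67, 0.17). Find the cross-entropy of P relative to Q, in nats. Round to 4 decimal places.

H(P,Q) = −Σ p·ln q.
  −0.68·ln(0.16) = 1.24616
  −0.04·ln(0.67) = 0.01602
  −0.28·ln(0.17) = 0.49615
H(P,Q) = 1.7583 nats.

1.7583 nats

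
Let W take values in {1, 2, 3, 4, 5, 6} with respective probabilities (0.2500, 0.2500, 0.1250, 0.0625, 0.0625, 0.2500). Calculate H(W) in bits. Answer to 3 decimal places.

2.375 bits

H(W) = −Σ p·log₂ p.
  −(0.2500)·log₂(0.2500) = 0.5000
  −(0.2500)·log₂(0.2500) = 0.5000
  −(0.1250)·log₂(0.1250) = 0.3750
  −(0.0625)·log₂(0.0625) = 0.2500
  −(0.0625)·log₂(0.0625) = 0.2500
  −(0.2500)·log₂(0.2500) = 0.5000
Sum: 0.5000 + 0.5000 + 0.3750 + 0.2500 + 0.2500 + 0.5000 = 2.375 bits.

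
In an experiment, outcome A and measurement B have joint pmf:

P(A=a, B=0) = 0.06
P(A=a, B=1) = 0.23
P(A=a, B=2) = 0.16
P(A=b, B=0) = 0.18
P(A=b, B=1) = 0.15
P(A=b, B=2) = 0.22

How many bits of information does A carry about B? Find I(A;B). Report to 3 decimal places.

Marginals: p(A) = (0.4500, 0.5500), p(B) = (0.2400, 0.3800, 0.3800).
I(A;B) = H(A) + H(B) − H(A,B).
H(A) = 0.9928, H(B) = 1.5550, H(A,B) = 2.4906.
I(A;B) = 0.9928 + 1.5550 − 2.4906 = 0.057 bits.

0.057 bits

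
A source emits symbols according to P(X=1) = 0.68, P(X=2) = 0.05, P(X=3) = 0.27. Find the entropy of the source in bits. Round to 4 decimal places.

1.1045 bits

H(X) = −Σ p·log₂ p.
  −(0.68)·log₂(0.68) = 0.37835
  −(0.05)·log₂(0.05) = 0.21610
  −(0.27)·log₂(0.27) = 0.51002
Sum: 0.37835 + 0.21610 + 0.51002 = 1.1045 bits.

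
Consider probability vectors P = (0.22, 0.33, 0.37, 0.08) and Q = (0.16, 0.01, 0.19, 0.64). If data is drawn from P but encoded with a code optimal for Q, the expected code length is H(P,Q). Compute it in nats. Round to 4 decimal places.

H(P,Q) = −Σ p·ln q.
  −0.22·ln(0.16) = 0.40317
  −0.33·ln(0.01) = 1.51971
  −0.37·ln(0.19) = 0.61447
  −0.08·ln(0.64) = 0.03570
H(P,Q) = 2.5730 nats.

2.5730 nats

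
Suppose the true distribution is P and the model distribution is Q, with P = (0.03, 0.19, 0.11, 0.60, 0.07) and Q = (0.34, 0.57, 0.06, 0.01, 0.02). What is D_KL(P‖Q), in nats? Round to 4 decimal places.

2.3294 nats

D(P‖Q) = Σ p·ln(p/q).
  0.03·ln(0.03/0.34) = -0.07283
  0.19·ln(0.19/0.57) = -0.20874
  0.11·ln(0.11/0.06) = 0.06667
  0.60·ln(0.60/0.01) = 2.45661
  0.07·ln(0.07/0.02) = 0.08769
D(P‖Q) = 2.3294 nats.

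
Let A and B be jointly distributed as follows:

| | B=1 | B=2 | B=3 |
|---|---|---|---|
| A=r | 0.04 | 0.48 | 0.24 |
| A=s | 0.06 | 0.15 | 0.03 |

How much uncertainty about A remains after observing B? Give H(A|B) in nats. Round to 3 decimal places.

0.507 nats

Marginals: p(A) = (0.7600, 0.2400), p(B) = (0.1000, 0.6300, 0.2700).
H(A|B) = Σ p(B) · H(A|B=·).
  B=1: p=0.1000, H(A|B=1) = 0.6730
  B=2: p=0.6300, H(A|B=2) = 0.5489
  B=3: p=0.2700, H(A|B=3) = 0.3488
Weighted sum = 0.507 nats.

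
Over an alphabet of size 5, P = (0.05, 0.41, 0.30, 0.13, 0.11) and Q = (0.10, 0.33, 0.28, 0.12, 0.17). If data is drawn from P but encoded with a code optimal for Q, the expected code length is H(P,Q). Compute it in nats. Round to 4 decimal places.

1.4221 nats

H(P,Q) = −Σ p·ln q.
  −0.05·ln(0.10) = 0.11513
  −0.41·ln(0.33) = 0.45455
  −0.30·ln(0.28) = 0.38189
  −0.13·ln(0.12) = 0.27563
  −0.11·ln(0.17) = 0.19492
H(P,Q) = 1.4221 nats.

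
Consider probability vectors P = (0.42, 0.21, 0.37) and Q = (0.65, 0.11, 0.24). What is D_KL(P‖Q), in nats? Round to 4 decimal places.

D(P‖Q) = Σ p·ln(p/q).
  0.42·ln(0.42/0.65) = -0.18342
  0.21·ln(0.21/0.11) = 0.13579
  0.37·ln(0.37/0.24) = 0.16016
D(P‖Q) = 0.1125 nats.

0.1125 nats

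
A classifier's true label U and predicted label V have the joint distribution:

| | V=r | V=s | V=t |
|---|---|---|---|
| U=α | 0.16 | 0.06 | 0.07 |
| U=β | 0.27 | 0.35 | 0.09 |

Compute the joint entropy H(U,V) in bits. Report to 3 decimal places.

H(U,V) = −Σ p(x,y)·log₂ p(x,y) over all 6 cells.
  cell (α,r): −0.16·log₂0.16 = 0.4230
  cell (α,s): −0.06·log₂0.06 = 0.2435
  cell (α,t): −0.07·log₂0.07 = 0.2686
  cell (β,r): −0.27·log₂0.27 = 0.5100
  cell (β,s): −0.35·log₂0.35 = 0.5301
  cell (β,t): −0.09·log₂0.09 = 0.3127
Sum = 2.288 bits.

2.288 bits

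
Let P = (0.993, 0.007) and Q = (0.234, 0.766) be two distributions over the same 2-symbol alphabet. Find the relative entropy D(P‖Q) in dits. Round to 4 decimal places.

D(P‖Q) = Σ p·log₁₀(p/q).
  0.993·log₁₀(0.993/0.234) = 0.62334
  0.007·log₁₀(0.007/0.766) = -0.01427
D(P‖Q) = 0.6091 dits.

0.6091 dits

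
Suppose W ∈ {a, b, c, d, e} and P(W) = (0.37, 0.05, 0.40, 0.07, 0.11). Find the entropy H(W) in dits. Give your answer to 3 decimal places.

0.570 dits

H(W) = −Σ p·log₁₀ p.
  −(0.37)·log₁₀(0.37) = 0.1598
  −(0.05)·log₁₀(0.05) = 0.0651
  −(0.40)·log₁₀(0.40) = 0.1592
  −(0.07)·log₁₀(0.07) = 0.0808
  −(0.11)·log₁₀(0.11) = 0.1054
Sum: 0.1598 + 0.0651 + 0.1592 + 0.0808 + 0.1054 = 0.570 dits.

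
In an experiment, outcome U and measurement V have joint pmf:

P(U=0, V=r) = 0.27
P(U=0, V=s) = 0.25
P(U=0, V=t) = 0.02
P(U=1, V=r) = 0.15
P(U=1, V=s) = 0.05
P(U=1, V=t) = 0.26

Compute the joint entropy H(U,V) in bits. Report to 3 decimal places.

2.255 bits

H(U,V) = −Σ p(x,y)·log₂ p(x,y) over all 6 cells.
  cell (0,r): −0.27·log₂0.27 = 0.5100
  cell (0,s): −0.25·log₂0.25 = 0.5000
  cell (0,t): −0.02·log₂0.02 = 0.1129
  cell (1,r): −0.15·log₂0.15 = 0.4105
  cell (1,s): −0.05·log₂0.05 = 0.2161
  cell (1,t): −0.26·log₂0.26 = 0.5053
Sum = 2.255 bits.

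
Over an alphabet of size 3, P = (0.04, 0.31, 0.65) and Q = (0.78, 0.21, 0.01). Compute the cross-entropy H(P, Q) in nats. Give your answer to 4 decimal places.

3.4871 nats

H(P,Q) = −Σ p·ln q.
  −0.04·ln(0.78) = 0.00994
  −0.31·ln(0.21) = 0.48380
  −0.65·ln(0.01) = 2.99336
H(P,Q) = 3.4871 nats.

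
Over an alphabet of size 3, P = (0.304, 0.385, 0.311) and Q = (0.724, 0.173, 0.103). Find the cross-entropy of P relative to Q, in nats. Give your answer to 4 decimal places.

H(P,Q) = −Σ p·ln q.
  −0.304·ln(0.724) = 0.09818
  −0.385·ln(0.173) = 0.67547
  −0.311·ln(0.103) = 0.70691
H(P,Q) = 1.4806 nats.

1.4806 nats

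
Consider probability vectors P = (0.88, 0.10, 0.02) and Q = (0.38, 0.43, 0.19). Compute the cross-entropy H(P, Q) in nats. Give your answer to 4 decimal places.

H(P,Q) = −Σ p·ln q.
  −0.88·ln(0.38) = 0.85147
  −0.10·ln(0.43) = 0.08440
  −0.02·ln(0.19) = 0.03321
H(P,Q) = 0.9691 nats.

0.9691 nats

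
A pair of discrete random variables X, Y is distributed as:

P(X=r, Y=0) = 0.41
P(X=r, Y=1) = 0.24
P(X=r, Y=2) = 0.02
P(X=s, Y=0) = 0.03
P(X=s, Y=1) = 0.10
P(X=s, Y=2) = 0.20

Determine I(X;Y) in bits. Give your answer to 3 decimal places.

Marginals: p(X) = (0.6700, 0.3300), p(Y) = (0.4400, 0.3400, 0.2200).
I(X;Y) = Σ p(x,y)·log₂[p(x,y)/(p(x)p(y))].
  (r,0): 0.41·log₂(1.3908) = 0.1951
  (r,1): 0.24·log₂(1.0536) = 0.0181
  (r,2): 0.02·log₂(0.1357) = -0.0576
  (s,0): 0.03·log₂(0.2066) = -0.0683
  (s,1): 0.10·log₂(0.8913) = -0.0166
  (s,2): 0.20·log₂(2.7548) = 0.2924
Sum = 0.363 bits.

0.363 bits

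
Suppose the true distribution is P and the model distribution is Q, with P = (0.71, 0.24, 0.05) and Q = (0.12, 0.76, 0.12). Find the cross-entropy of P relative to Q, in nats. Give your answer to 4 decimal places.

1.6773 nats

H(P,Q) = −Σ p·ln q.
  −0.71·ln(0.12) = 1.50539
  −0.24·ln(0.76) = 0.06586
  −0.05·ln(0.12) = 0.10601
H(P,Q) = 1.6773 nats.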